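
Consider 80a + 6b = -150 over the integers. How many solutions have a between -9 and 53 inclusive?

21

gcd(80, 6) = 2.
By Bézout, 80×(1) + 6×(-13) = 2.
Particular solution: (0, -25).
General solution: a = 0 + 3t, b = -25 - 40t for integer t.
-9 ≤ 0 + 3t ≤ 53 gives t ∈ [-3, 17], which is 21 values.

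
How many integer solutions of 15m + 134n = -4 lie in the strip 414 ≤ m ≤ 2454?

15

gcd(134, 15) = 1.
By Bézout, 15·(9) + 134·(-1) = 1.
Particular solution: (98, -11).
General solution: m = 98 + 134t, n = -11 - 15t for integer t.
414 ≤ 98 + 134t ≤ 2454 gives t ∈ [3, 17], which is 15 values.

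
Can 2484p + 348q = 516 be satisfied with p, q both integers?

gcd(2484, 348) = 12.
12 divides 516, so integer solutions exist.

yes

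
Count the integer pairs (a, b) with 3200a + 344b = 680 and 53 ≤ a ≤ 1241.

gcd(3200, 344):
  3200 = 9×344 + 104
  344 = 3×104 + 32
  104 = 3×32 + 8
  32 = 4×8
so gcd(3200, 344) = 8.
Back-substitute for Bézout coefficients:
  8 = 104 - 3×32
  ... = 3200×(10) + 344×(-93)
Scale by 85: particular solution (850, -7905); reduce a mod 43: (33, -305).
General solution: a = 33 + 43t, b = -305 - 400t for integer t.
53 ≤ 33 + 43t ≤ 1241 gives t ∈ [1, 28], which is 28 values.

28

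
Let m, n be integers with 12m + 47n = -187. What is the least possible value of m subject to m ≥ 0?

4

gcd(47, 12) = 1.
1 divides -187, so solutions exist.
By Bézout, 12·(4) + 47·(-1) = 1.
Scale by -187/1 = -187: (m₀, n₀) = (-748, 187).
General solution: m = -748 + 47t, n = 187 - 12t for integer t.
m ≥ 0: smallest is -748 mod 47 = 4 (at t = 16), with n = -5.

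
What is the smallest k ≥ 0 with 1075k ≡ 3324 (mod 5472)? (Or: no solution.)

4116

gcd(5472, 1075) = 1.
1 divides 3324, so solutions exist.
By Bézout, 1075·(-677) + 5472·(133) = 1.
So 1075·(-677) ≡ 1 (mod 5472); multiply by 3324: k ≡ -2250348 (mod 5472).
Smallest nonnegative: k = -2250348 mod 5472 = 4116.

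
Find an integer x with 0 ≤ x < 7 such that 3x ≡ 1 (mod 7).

5

gcd(7, 3) = 1  (7 = 2*3 + 1, 3 = 3*1).
Back-substituting, 3*(-2) + 7*(1) = 1.
So 3*-2 ≡ 1 (mod 7), and -2 mod 7 = 5.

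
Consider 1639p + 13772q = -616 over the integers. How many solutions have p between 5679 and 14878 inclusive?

7

gcd(13772, 1639) = 11.
By Bézout, 1639*(605) + 13772*(-72) = 11.
Particular solution: (1176, -140).
General solution: p = 1176 + 1252t, q = -140 - 149t for integer t.
5679 ≤ 1176 + 1252t ≤ 14878 gives t ∈ [4, 10], which is 7 values.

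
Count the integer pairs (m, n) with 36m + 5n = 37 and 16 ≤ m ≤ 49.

7

gcd(36, 5):
  36 = 7·5 + 1
  5 = 5·1
so gcd(36, 5) = 1.
Back-substitute for Bézout coefficients:
  1 = 36 - 7·5
  ... = 36·(1) + 5·(-7)
Scale by 37: particular solution (37, -259); reduce m mod 5: (2, -7).
General solution: m = 2 + 5t, n = -7 - 36t for integer t.
16 ≤ 2 + 5t ≤ 49 gives t ∈ [3, 9], which is 7 values.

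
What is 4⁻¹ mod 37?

28

gcd(37, 4) = 1.
By Bézout, 4*(-9) + 37*(1) = 1.
So 4*-9 ≡ 1 (mod 37), and -9 mod 37 = 28.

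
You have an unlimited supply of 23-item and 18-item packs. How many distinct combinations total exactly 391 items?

1

Need nonnegative integers with 23j + 18k = 391.
gcd(23, 18) = 1, and 23·(-7) + 18·(9) = 1.
So (j₀, k₀) = (-2737, 3519); general j = -2737 + 18t, k = 3519 - 23t.
j ≥ 0 ⇒ t ≥ 153; k ≥ 0 ⇒ t ≤ 153. That's 1 value of t.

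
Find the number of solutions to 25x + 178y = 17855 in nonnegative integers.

gcd(178, 25):
  178 = 7*25 + 3
  25 = 8*3 + 1
  3 = 3*1
so gcd(178, 25) = 1.
Back-substitute for Bézout coefficients:
  1 = 25 - 8*3
  ... = 25*(57) + 178*(-8)
Scale by 17855: one solution is (1017735, -142840). Reduce x mod 178: (109, 85).
General: x = 109 + 178t, y = 85 - 25t.
x ≥ 0 ⇒ t ≥ 0; y ≥ 0 ⇒ t ≤ 3. So t ∈ [0, 3]: 4 solutions.

4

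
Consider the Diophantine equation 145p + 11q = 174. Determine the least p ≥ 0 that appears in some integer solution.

gcd(145, 11) = 1  (145 = 13×11 + 2, 11 = 5×2 + 1, 2 = 2×1).
1 divides 174, so solutions exist.
Back-substituting, 145×(-5) + 11×(66) = 1.
Scale by 174/1 = 174: (p₀, q₀) = (-870, 11484).
General solution: p = -870 + 11t, q = 11484 - 145t for integer t.
p ≥ 0: smallest is -870 mod 11 = 10 (at t = 80), with q = -116.

10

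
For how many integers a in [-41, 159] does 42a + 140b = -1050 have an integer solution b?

20

gcd(140, 42) = 14  (140 = 3·42 + 14, 42 = 3·14).
Back-substituting, 42·(-3) + 140·(1) = 14.
Scale by -75: particular solution (225, -75); reduce a mod 10: (5, -9).
General solution: a = 5 + 10t, b = -9 - 3t for integer t.
-41 ≤ 5 + 10t ≤ 159 gives t ∈ [-4, 15], which is 20 values.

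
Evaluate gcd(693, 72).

9

gcd(693, 72):
  693 = 9·72 + 45
  72 = 1·45 + 27
  45 = 1·27 + 18
  27 = 1·18 + 9
  18 = 2·9
so gcd(693, 72) = 9.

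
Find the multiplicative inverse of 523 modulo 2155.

342

gcd(2155, 523) = 1  (2155 = 4*523 + 63, 523 = 8*63 + 19, 63 = 3*19 + 6, 19 = 3*6 + 1, 6 = 6*1).
Back-substituting, 523*(342) + 2155*(-83) = 1.
So 523*342 ≡ 1 (mod 2155), and 342 mod 2155 = 342.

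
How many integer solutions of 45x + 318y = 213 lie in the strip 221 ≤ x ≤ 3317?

gcd(318, 45) = 3  (318 = 7*45 + 3, 45 = 15*3).
Back-substituting, 45*(-7) + 318*(1) = 3.
Scale by 71: particular solution (-497, 71); reduce x mod 106: (33, -4).
General solution: x = 33 + 106t, y = -4 - 15t for integer t.
221 ≤ 33 + 106t ≤ 3317 gives t ∈ [2, 30], which is 29 values.

29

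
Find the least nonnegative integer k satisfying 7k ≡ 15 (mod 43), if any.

gcd(43, 7):
  43 = 6·7 + 1
  7 = 7·1
so gcd(43, 7) = 1.
1 divides 15, so solutions exist.
Back-substitute for Bézout coefficients:
  1 = 43 - 6·7
  ... = 7·(-6) + 43·(1)
So 7·(-6) ≡ 1 (mod 43); multiply by 15: k ≡ -90 (mod 43).
Smallest nonnegative: k = -90 mod 43 = 39.

39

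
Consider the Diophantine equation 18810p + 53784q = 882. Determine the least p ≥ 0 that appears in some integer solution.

gcd(53784, 18810):
  53784 = 2·18810 + 16164
  18810 = 1·16164 + 2646
  16164 = 6·2646 + 288
  2646 = 9·288 + 54
  288 = 5·54 + 18
  54 = 3·18
so gcd(53784, 18810) = 18.
18 divides 882, so solutions exist.
Back-substitute for Bézout coefficients:
  18 = 288 - 5·54
  ... = 18810·(-935) + 53784·(327)
Scale by 882/18 = 49: (p₀, q₀) = (-45815, 16023).
General solution: p = -45815 + 2988t, q = 16023 - 1045t for integer t.
p ≥ 0: smallest is -45815 mod 2988 = 1993 (at t = 16), with q = -697.

1993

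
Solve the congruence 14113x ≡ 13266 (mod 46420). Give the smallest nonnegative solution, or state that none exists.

4142

gcd(46420, 14113):
  46420 = 3×14113 + 4081
  14113 = 3×4081 + 1870
  4081 = 2×1870 + 341
  1870 = 5×341 + 165
  341 = 2×165 + 11
  165 = 15×11
so gcd(46420, 14113) = 11.
11 divides 13266, so solutions exist.
Back-substitute for Bézout coefficients:
  11 = 341 - 2×165
  ... = 14113×(-273) + 46420×(83)
So 14113×(-273) ≡ 11 (mod 46420); multiply by 1206: x ≡ -329238 (mod 4220).
Smallest nonnegative: x = -329238 mod 4220 = 4142.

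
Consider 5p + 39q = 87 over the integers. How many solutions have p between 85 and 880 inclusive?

gcd(39, 5) = 1  (39 = 7×5 + 4, 5 = 1×4 + 1, 4 = 4×1).
Back-substituting, 5×(8) + 39×(-1) = 1.
Scale by 87: particular solution (696, -87); reduce p mod 39: (33, -2).
General solution: p = 33 + 39t, q = -2 - 5t for integer t.
85 ≤ 33 + 39t ≤ 880 gives t ∈ [2, 21], which is 20 values.

20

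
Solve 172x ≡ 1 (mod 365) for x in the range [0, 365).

gcd(365, 172) = 1  (365 = 2×172 + 21, 172 = 8×21 + 4, 21 = 5×4 + 1, 4 = 4×1).
Back-substituting, 172×(-87) + 365×(41) = 1.
So 172×-87 ≡ 1 (mod 365), and -87 mod 365 = 278.

278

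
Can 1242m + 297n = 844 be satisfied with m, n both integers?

gcd(1242, 297) = 27  (1242 = 4·297 + 54, 297 = 5·54 + 27, 54 = 2·27).
27 does not divide 844 (remainder 7), so no integer solutions.

no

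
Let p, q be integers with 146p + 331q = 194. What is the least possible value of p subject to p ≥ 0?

gcd(331, 146) = 1  (331 = 2×146 + 39, 146 = 3×39 + 29, 39 = 1×29 + 10, 29 = 2×10 + 9, 10 = 1×9 + 1, 9 = 9×1).
1 divides 194, so solutions exist.
Back-substituting, 146×(-34) + 331×(15) = 1.
Scale by 194/1 = 194: (p₀, q₀) = (-6596, 2910).
General solution: p = -6596 + 331t, q = 2910 - 146t for integer t.
p ≥ 0: smallest is -6596 mod 331 = 24 (at t = 20), with q = -10.

24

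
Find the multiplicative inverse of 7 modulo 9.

gcd(9, 7) = 1.
By Bézout, 7*(4) + 9*(-3) = 1.
So 7*4 ≡ 1 (mod 9), and 4 mod 9 = 4.

4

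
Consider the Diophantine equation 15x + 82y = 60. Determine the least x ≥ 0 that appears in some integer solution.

gcd(82, 15):
  82 = 5×15 + 7
  15 = 2×7 + 1
  7 = 7×1
so gcd(82, 15) = 1.
1 divides 60, so solutions exist.
Back-substitute for Bézout coefficients:
  1 = 15 - 2×7
  ... = 15×(11) + 82×(-2)
Scale by 60/1 = 60: (x₀, y₀) = (660, -120).
General solution: x = 660 + 82t, y = -120 - 15t for integer t.
x ≥ 0: smallest is 660 mod 82 = 4 (at t = -8), with y = 0.

4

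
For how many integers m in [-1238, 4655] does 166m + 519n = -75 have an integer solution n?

gcd(519, 166) = 1  (519 = 3×166 + 21, 166 = 7×21 + 19, 21 = 1×19 + 2, 19 = 9×2 + 1, 2 = 2×1).
Back-substituting, 166×(247) + 519×(-79) = 1.
Scale by -75: particular solution (-18525, 5925); reduce m mod 519: (159, -51).
General solution: m = 159 + 519t, n = -51 - 166t for integer t.
-1238 ≤ 159 + 519t ≤ 4655 gives t ∈ [-2, 8], which is 11 values.

11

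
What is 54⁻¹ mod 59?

gcd(59, 54):
  59 = 1·54 + 5
  54 = 10·5 + 4
  5 = 1·4 + 1
  4 = 4·1
so gcd(59, 54) = 1.
Back-substitute for Bézout coefficients:
  1 = 5 - 1·4
  ... = 54·(-12) + 59·(11)
So 54·-12 ≡ 1 (mod 59), and -12 mod 59 = 47.

47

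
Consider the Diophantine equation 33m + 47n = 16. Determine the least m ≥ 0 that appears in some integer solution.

gcd(47, 33):
  47 = 1·33 + 14
  33 = 2·14 + 5
  14 = 2·5 + 4
  5 = 1·4 + 1
  4 = 4·1
so gcd(47, 33) = 1.
1 divides 16, so solutions exist.
Back-substitute for Bézout coefficients:
  1 = 5 - 1·4
  ... = 33·(10) + 47·(-7)
Scale by 16/1 = 16: (m₀, n₀) = (160, -112).
General solution: m = 160 + 47t, n = -112 - 33t for integer t.
m ≥ 0: smallest is 160 mod 47 = 19 (at t = -3), with n = -13.

19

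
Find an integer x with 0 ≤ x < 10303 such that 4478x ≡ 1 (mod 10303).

gcd(10303, 4478) = 1.
By Bézout, 4478*(-2004) + 10303*(871) = 1.
So 4478*-2004 ≡ 1 (mod 10303), and -2004 mod 10303 = 8299.

8299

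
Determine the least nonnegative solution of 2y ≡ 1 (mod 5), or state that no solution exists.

gcd(5, 2) = 1  (5 = 2·2 + 1, 2 = 2·1).
1 divides 1, so solutions exist.
Back-substituting, 2·(-2) + 5·(1) = 1.
So 2·(-2) ≡ 1 (mod 5); multiply by 1: y ≡ -2 (mod 5).
Smallest nonnegative: y = -2 mod 5 = 3.

3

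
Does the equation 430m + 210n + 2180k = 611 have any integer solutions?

gcd(430, 210) = 10  (430 = 2*210 + 10, 210 = 21*10).
gcd(10, 2180) = 10.
10 does not divide 611 (remainder 1), so no integer solutions.

no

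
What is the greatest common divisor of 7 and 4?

1

gcd(7, 4):
  7 = 1·4 + 3
  4 = 1·3 + 1
  3 = 3·1
so gcd(7, 4) = 1.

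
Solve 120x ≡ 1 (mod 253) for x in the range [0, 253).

gcd(253, 120) = 1  (253 = 2·120 + 13, 120 = 9·13 + 3, 13 = 4·3 + 1, 3 = 3·1).
Back-substituting, 120·(-78) + 253·(37) = 1.
So 120·-78 ≡ 1 (mod 253), and -78 mod 253 = 175.

175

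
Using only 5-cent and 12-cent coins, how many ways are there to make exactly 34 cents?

Need nonnegative integers with 5j + 12k = 34.
gcd(5, 12) = 1, and 5·(5) + 12·(-2) = 1.
So (j₀, k₀) = (170, -68); general j = 170 + 12t, k = -68 - 5t.
j ≥ 0 ⇒ t ≥ -14; k ≥ 0 ⇒ t ≤ -14. That's 1 value of t.

1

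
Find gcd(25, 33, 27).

gcd(33, 25):
  33 = 1×25 + 8
  25 = 3×8 + 1
  8 = 8×1
so gcd(33, 25) = 1.
gcd(1, 27) = 1.

1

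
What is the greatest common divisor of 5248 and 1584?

gcd(5248, 1584) = 16  (5248 = 3·1584 + 496, 1584 = 3·496 + 96, 496 = 5·96 + 16, 96 = 6·16).

16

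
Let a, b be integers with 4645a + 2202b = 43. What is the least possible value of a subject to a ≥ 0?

55

gcd(4645, 2202) = 1.
1 divides 43, so solutions exist.
By Bézout, 4645*(667) + 2202*(-1407) = 1.
Scale by 43/1 = 43: (a₀, b₀) = (28681, -60501).
General solution: a = 28681 + 2202t, b = -60501 - 4645t for integer t.
a ≥ 0: smallest is 28681 mod 2202 = 55 (at t = -13), with b = -116.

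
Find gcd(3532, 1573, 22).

gcd(3532, 1573):
  3532 = 2·1573 + 386
  1573 = 4·386 + 29
  386 = 13·29 + 9
  29 = 3·9 + 2
  9 = 4·2 + 1
  2 = 2·1
so gcd(3532, 1573) = 1.
gcd(1, 22) = 1.

1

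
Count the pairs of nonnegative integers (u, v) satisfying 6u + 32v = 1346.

14

gcd(32, 6) = 2.
By Bézout, 6×(-5) + 32×(1) = 2.
One solution: (11, 40).
General: u = 11 + 16t, v = 40 - 3t.
u ≥ 0 ⇒ t ≥ 0; v ≥ 0 ⇒ t ≤ 13. So t ∈ [0, 13]: 14 solutions.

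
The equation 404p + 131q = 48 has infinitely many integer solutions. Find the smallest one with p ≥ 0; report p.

52

gcd(404, 131) = 1  (404 = 3*131 + 11, 131 = 11*11 + 10, 11 = 1*10 + 1, 10 = 10*1).
1 divides 48, so solutions exist.
Back-substituting, 404*(12) + 131*(-37) = 1.
Scale by 48/1 = 48: (p₀, q₀) = (576, -1776).
General solution: p = 576 + 131t, q = -1776 - 404t for integer t.
p ≥ 0: smallest is 576 mod 131 = 52 (at t = -4), with q = -160.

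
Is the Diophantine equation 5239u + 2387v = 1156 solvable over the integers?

gcd(5239, 2387) = 31.
31 does not divide 1156 (remainder 9), so no integer solutions.

no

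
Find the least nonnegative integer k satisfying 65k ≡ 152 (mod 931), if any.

475

gcd(931, 65) = 1  (931 = 14*65 + 21, 65 = 3*21 + 2, 21 = 10*2 + 1, 2 = 2*1).
1 divides 152, so solutions exist.
Back-substituting, 65*(-444) + 931*(31) = 1.
So 65*(-444) ≡ 1 (mod 931); multiply by 152: k ≡ -67488 (mod 931).
Smallest nonnegative: k = -67488 mod 931 = 475.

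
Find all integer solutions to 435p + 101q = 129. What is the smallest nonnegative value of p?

gcd(435, 101) = 1.
1 divides 129, so solutions exist.
By Bézout, 435×(-13) + 101×(56) = 1.
Scale by 129/1 = 129: (p₀, q₀) = (-1677, 7224).
General solution: p = -1677 + 101t, q = 7224 - 435t for integer t.
p ≥ 0: smallest is -1677 mod 101 = 40 (at t = 17), with q = -171.

40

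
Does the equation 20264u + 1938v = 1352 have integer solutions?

gcd(20264, 1938) = 34  (20264 = 10×1938 + 884, 1938 = 2×884 + 170, 884 = 5×170 + 34, 170 = 5×34).
34 does not divide 1352 (remainder 26), so no integer solutions.

no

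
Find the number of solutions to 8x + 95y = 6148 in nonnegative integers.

gcd(95, 8) = 1  (95 = 11·8 + 7, 8 = 1·7 + 1, 7 = 7·1).
Back-substituting, 8·(12) + 95·(-1) = 1.
Scale by 6148: one solution is (73776, -6148). Reduce x mod 95: (56, 60).
General: x = 56 + 95t, y = 60 - 8t.
x ≥ 0 ⇒ t ≥ 0; y ≥ 0 ⇒ t ≤ 7. So t ∈ [0, 7]: 8 solutions.

8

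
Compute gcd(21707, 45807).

1

gcd(45807, 21707) = 1  (45807 = 2·21707 + 2393, 21707 = 9·2393 + 170, 2393 = 14·170 + 13, 170 = 13·13 + 1, 13 = 13·1).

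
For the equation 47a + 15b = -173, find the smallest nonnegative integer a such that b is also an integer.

11

gcd(47, 15) = 1.
1 divides -173, so solutions exist.
By Bézout, 47*(-7) + 15*(22) = 1.
Scale by -173/1 = -173: (a₀, b₀) = (1211, -3806).
General solution: a = 1211 + 15t, b = -3806 - 47t for integer t.
a ≥ 0: smallest is 1211 mod 15 = 11 (at t = -80), with b = -46.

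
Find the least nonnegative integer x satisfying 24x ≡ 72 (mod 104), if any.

3

gcd(104, 24):
  104 = 4×24 + 8
  24 = 3×8
so gcd(104, 24) = 8.
8 divides 72, so solutions exist.
Back-substitute for Bézout coefficients:
  8 = 104 - 4×24
  ... = 24×(-4) + 104×(1)
So 24×(-4) ≡ 8 (mod 104); multiply by 9: x ≡ -36 (mod 13).
Smallest nonnegative: x = -36 mod 13 = 3.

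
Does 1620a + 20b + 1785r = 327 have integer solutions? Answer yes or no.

no

gcd(1620, 20) = 20  (1620 = 81*20).
gcd(20, 1785) = 5.
5 does not divide 327 (remainder 2), so no integer solutions.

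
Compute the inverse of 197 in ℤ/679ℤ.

162

gcd(679, 197) = 1.
By Bézout, 197*(162) + 679*(-47) = 1.
So 197*162 ≡ 1 (mod 679), and 162 mod 679 = 162.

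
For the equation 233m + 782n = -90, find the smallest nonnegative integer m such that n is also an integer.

gcd(782, 233):
  782 = 3×233 + 83
  233 = 2×83 + 67
  83 = 1×67 + 16
  67 = 4×16 + 3
  16 = 5×3 + 1
  3 = 3×1
so gcd(782, 233) = 1.
1 divides -90, so solutions exist.
Back-substitute for Bézout coefficients:
  1 = 16 - 5×3
  ... = 233×(-245) + 782×(73)
Scale by -90/1 = -90: (m₀, n₀) = (22050, -6570).
General solution: m = 22050 + 782t, n = -6570 - 233t for integer t.
m ≥ 0: smallest is 22050 mod 782 = 154 (at t = -28), with n = -46.

154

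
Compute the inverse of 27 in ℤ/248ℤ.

gcd(248, 27) = 1  (248 = 9*27 + 5, 27 = 5*5 + 2, 5 = 2*2 + 1, 2 = 2*1).
Back-substituting, 27*(-101) + 248*(11) = 1.
So 27*-101 ≡ 1 (mod 248), and -101 mod 248 = 147.

147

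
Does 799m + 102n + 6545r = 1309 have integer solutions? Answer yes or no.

gcd(799, 102) = 17  (799 = 7×102 + 85, 102 = 1×85 + 17, 85 = 5×17).
gcd(17, 6545) = 17.
17 divides 1309, so integer solutions exist.

yes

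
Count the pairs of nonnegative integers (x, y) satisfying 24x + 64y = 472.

3

gcd(64, 24) = 8.
By Bézout, 24*(3) + 64*(-1) = 8.
One solution: (1, 7).
General: x = 1 + 8t, y = 7 - 3t.
x ≥ 0 ⇒ t ≥ 0; y ≥ 0 ⇒ t ≤ 2. So t ∈ [0, 2]: 3 solutions.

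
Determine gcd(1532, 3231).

1

gcd(3231, 1532) = 1  (3231 = 2·1532 + 167, 1532 = 9·167 + 29, 167 = 5·29 + 22, 29 = 1·22 + 7, 22 = 3·7 + 1, 7 = 7·1).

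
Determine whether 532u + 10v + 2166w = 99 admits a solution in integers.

no

gcd(532, 10) = 2  (532 = 53*10 + 2, 10 = 5*2).
gcd(2, 2166) = 2.
2 does not divide 99 (remainder 1), so no integer solutions.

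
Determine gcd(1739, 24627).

gcd(24627, 1739) = 1  (24627 = 14·1739 + 281, 1739 = 6·281 + 53, 281 = 5·53 + 16, 53 = 3·16 + 5, 16 = 3·5 + 1, 5 = 5·1).

1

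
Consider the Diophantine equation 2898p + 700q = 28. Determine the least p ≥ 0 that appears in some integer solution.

gcd(2898, 700) = 14.
14 divides 28, so solutions exist.
By Bézout, 2898*(-7) + 700*(29) = 14.
Scale by 28/14 = 2: (p₀, q₀) = (-14, 58).
General solution: p = -14 + 50t, q = 58 - 207t for integer t.
p ≥ 0: smallest is -14 mod 50 = 36 (at t = 1), with q = -149.

36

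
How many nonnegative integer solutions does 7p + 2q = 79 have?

6

gcd(7, 2) = 1.
By Bézout, 7*(1) + 2*(-3) = 1.
One solution: (1, 36).
General: p = 1 + 2t, q = 36 - 7t.
p ≥ 0 ⇒ t ≥ 0; q ≥ 0 ⇒ t ≤ 5. So t ∈ [0, 5]: 6 solutions.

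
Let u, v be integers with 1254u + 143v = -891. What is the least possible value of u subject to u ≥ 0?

gcd(1254, 143) = 11  (1254 = 8×143 + 110, 143 = 1×110 + 33, 110 = 3×33 + 11, 33 = 3×11).
11 divides -891, so solutions exist.
Back-substituting, 1254×(4) + 143×(-35) = 11.
Scale by -891/11 = -81: (u₀, v₀) = (-324, 2835).
General solution: u = -324 + 13t, v = 2835 - 114t for integer t.
u ≥ 0: smallest is -324 mod 13 = 1 (at t = 25), with v = -15.

1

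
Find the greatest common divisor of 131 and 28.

1

gcd(131, 28):
  131 = 4×28 + 19
  28 = 1×19 + 9
  19 = 2×9 + 1
  9 = 9×1
so gcd(131, 28) = 1.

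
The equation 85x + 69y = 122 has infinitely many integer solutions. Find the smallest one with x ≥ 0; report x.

68

gcd(85, 69):
  85 = 1·69 + 16
  69 = 4·16 + 5
  16 = 3·5 + 1
  5 = 5·1
so gcd(85, 69) = 1.
1 divides 122, so solutions exist.
Back-substitute for Bézout coefficients:
  1 = 16 - 3·5
  ... = 85·(13) + 69·(-16)
Scale by 122/1 = 122: (x₀, y₀) = (1586, -1952).
General solution: x = 1586 + 69t, y = -1952 - 85t for integer t.
x ≥ 0: smallest is 1586 mod 69 = 68 (at t = -22), with y = -82.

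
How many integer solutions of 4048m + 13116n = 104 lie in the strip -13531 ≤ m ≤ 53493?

gcd(13116, 4048):
  13116 = 3×4048 + 972
  4048 = 4×972 + 160
  972 = 6×160 + 12
  160 = 13×12 + 4
  12 = 3×4
so gcd(13116, 4048) = 4.
Back-substitute for Bézout coefficients:
  4 = 160 - 13×12
  ... = 4048×(1066) + 13116×(-329)
Scale by 26: particular solution (27716, -8554); reduce m mod 3279: (1484, -458).
General solution: m = 1484 + 3279t, n = -458 - 1012t for integer t.
-13531 ≤ 1484 + 3279t ≤ 53493 gives t ∈ [-4, 15], which is 20 values.

20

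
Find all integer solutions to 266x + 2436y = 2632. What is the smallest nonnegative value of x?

gcd(2436, 266) = 14.
14 divides 2632, so solutions exist.
By Bézout, 266·(55) + 2436·(-6) = 14.
Scale by 2632/14 = 188: (x₀, y₀) = (10340, -1128).
General solution: x = 10340 + 174t, y = -1128 - 19t for integer t.
x ≥ 0: smallest is 10340 mod 174 = 74 (at t = -59), with y = -7.

74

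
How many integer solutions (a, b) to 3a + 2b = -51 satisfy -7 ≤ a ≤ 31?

20

gcd(3, 2) = 1  (3 = 1×2 + 1, 2 = 2×1).
Back-substituting, 3×(1) + 2×(-1) = 1.
Scale by -51: particular solution (-51, 51); reduce a mod 2: (1, -27).
General solution: a = 1 + 2t, b = -27 - 3t for integer t.
-7 ≤ 1 + 2t ≤ 31 gives t ∈ [-4, 15], which is 20 values.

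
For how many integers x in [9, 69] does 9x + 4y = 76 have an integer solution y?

gcd(9, 4) = 1  (9 = 2*4 + 1, 4 = 4*1).
Back-substituting, 9*(1) + 4*(-2) = 1.
Scale by 76: particular solution (76, -152); reduce x mod 4: (0, 19).
General solution: x = 0 + 4t, y = 19 - 9t for integer t.
9 ≤ 0 + 4t ≤ 69 gives t ∈ [3, 17], which is 15 values.

15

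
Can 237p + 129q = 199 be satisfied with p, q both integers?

no

gcd(237, 129) = 3  (237 = 1*129 + 108, 129 = 1*108 + 21, 108 = 5*21 + 3, 21 = 7*3).
3 does not divide 199 (remainder 1), so no integer solutions.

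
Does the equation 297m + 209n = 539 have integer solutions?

yes

gcd(297, 209) = 11  (297 = 1×209 + 88, 209 = 2×88 + 33, 88 = 2×33 + 22, 33 = 1×22 + 11, 22 = 2×11).
11 divides 539, so integer solutions exist.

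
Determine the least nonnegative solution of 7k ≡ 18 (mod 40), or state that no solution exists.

14

gcd(40, 7) = 1  (40 = 5·7 + 5, 7 = 1·5 + 2, 5 = 2·2 + 1, 2 = 2·1).
1 divides 18, so solutions exist.
Back-substituting, 7·(-17) + 40·(3) = 1.
So 7·(-17) ≡ 1 (mod 40); multiply by 18: k ≡ -306 (mod 40).
Smallest nonnegative: k = -306 mod 40 = 14.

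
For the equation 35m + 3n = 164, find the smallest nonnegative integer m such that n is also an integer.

1

gcd(35, 3):
  35 = 11×3 + 2
  3 = 1×2 + 1
  2 = 2×1
so gcd(35, 3) = 1.
1 divides 164, so solutions exist.
Back-substitute for Bézout coefficients:
  1 = 3 - 1×2
  ... = 35×(-1) + 3×(12)
Scale by 164/1 = 164: (m₀, n₀) = (-164, 1968).
General solution: m = -164 + 3t, n = 1968 - 35t for integer t.
m ≥ 0: smallest is -164 mod 3 = 1 (at t = 55), with n = 43.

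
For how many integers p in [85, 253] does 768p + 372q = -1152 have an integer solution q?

gcd(768, 372):
  768 = 2×372 + 24
  372 = 15×24 + 12
  24 = 2×12
so gcd(768, 372) = 12.
Back-substitute for Bézout coefficients:
  12 = 372 - 15×24
  ... = 768×(-15) + 372×(31)
Scale by -96: particular solution (1440, -2976); reduce p mod 31: (14, -32).
General solution: p = 14 + 31t, q = -32 - 64t for integer t.
85 ≤ 14 + 31t ≤ 253 gives t ∈ [3, 7], which is 5 values.

5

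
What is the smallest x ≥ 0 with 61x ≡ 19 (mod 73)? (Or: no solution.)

gcd(73, 61) = 1.
1 divides 19, so solutions exist.
By Bézout, 61·(6) + 73·(-5) = 1.
So 61·(6) ≡ 1 (mod 73); multiply by 19: x ≡ 114 (mod 73).
Smallest nonnegative: x = 114 mod 73 = 41.

41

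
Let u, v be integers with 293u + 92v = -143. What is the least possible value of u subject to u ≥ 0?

89

gcd(293, 92) = 1  (293 = 3×92 + 17, 92 = 5×17 + 7, 17 = 2×7 + 3, 7 = 2×3 + 1, 3 = 3×1).
1 divides -143, so solutions exist.
Back-substituting, 293×(-27) + 92×(86) = 1.
Scale by -143/1 = -143: (u₀, v₀) = (3861, -12298).
General solution: u = 3861 + 92t, v = -12298 - 293t for integer t.
u ≥ 0: smallest is 3861 mod 92 = 89 (at t = -41), with v = -285.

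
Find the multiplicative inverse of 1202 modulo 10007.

691

gcd(10007, 1202) = 1.
By Bézout, 1202×(691) + 10007×(-83) = 1.
So 1202×691 ≡ 1 (mod 10007), and 691 mod 10007 = 691.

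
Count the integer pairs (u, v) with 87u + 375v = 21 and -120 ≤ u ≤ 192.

2

gcd(375, 87) = 3.
By Bézout, 87*(-56) + 375*(13) = 3.
Particular solution: (108, -25).
General solution: u = 108 + 125t, v = -25 - 29t for integer t.
-120 ≤ 108 + 125t ≤ 192 gives t ∈ [-1, 0], which is 2 values.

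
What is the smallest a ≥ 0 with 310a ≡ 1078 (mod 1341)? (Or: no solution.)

661

gcd(1341, 310) = 1.
1 divides 1078, so solutions exist.
By Bézout, 310*(385) + 1341*(-89) = 1.
So 310*(385) ≡ 1 (mod 1341); multiply by 1078: a ≡ 415030 (mod 1341).
Smallest nonnegative: a = 415030 mod 1341 = 661.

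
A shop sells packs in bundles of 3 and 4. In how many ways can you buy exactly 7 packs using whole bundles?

Need nonnegative integers with 3j + 4k = 7.
gcd(3, 4) = 1, and 3·(-1) + 4·(1) = 1.
So (j₀, k₀) = (-7, 7); general j = -7 + 4t, k = 7 - 3t.
j ≥ 0 ⇒ t ≥ 2; k ≥ 0 ⇒ t ≤ 2. That's 1 value of t.

1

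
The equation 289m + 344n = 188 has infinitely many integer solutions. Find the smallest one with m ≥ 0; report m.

gcd(344, 289):
  344 = 1·289 + 55
  289 = 5·55 + 14
  55 = 3·14 + 13
  14 = 1·13 + 1
  13 = 13·1
so gcd(344, 289) = 1.
1 divides 188, so solutions exist.
Back-substitute for Bézout coefficients:
  1 = 14 - 1·13
  ... = 289·(25) + 344·(-21)
Scale by 188/1 = 188: (m₀, n₀) = (4700, -3948).
General solution: m = 4700 + 344t, n = -3948 - 289t for integer t.
m ≥ 0: smallest is 4700 mod 344 = 228 (at t = -13), with n = -191.

228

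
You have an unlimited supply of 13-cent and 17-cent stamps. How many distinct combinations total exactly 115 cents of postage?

1

Need nonnegative integers with 13j + 17k = 115.
gcd(13, 17) = 1, and 13·(4) + 17·(-3) = 1.
So (j₀, k₀) = (460, -345); general j = 460 + 17t, k = -345 - 13t.
j ≥ 0 ⇒ t ≥ -27; k ≥ 0 ⇒ t ≤ -27. That's 1 value of t.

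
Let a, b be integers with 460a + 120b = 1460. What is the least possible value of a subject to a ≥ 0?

gcd(460, 120) = 20.
20 divides 1460, so solutions exist.
By Bézout, 460*(-1) + 120*(4) = 20.
Scale by 1460/20 = 73: (a₀, b₀) = (-73, 292).
General solution: a = -73 + 6t, b = 292 - 23t for integer t.
a ≥ 0: smallest is -73 mod 6 = 5 (at t = 13), with b = -7.

5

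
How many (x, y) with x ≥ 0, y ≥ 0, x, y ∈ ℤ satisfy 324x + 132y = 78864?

23

gcd(324, 132) = 12.
By Bézout, 324×(-2) + 132×(5) = 12.
One solution: (1, 595).
General: x = 1 + 11t, y = 595 - 27t.
x ≥ 0 ⇒ t ≥ 0; y ≥ 0 ⇒ t ≤ 22. So t ∈ [0, 22]: 23 solutions.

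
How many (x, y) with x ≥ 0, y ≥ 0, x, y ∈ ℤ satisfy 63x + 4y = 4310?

gcd(63, 4):
  63 = 15·4 + 3
  4 = 1·3 + 1
  3 = 3·1
so gcd(63, 4) = 1.
Back-substitute for Bézout coefficients:
  1 = 4 - 1·3
  ... = 63·(-1) + 4·(16)
Scale by 4310: one solution is (-4310, 68960). Reduce x mod 4: (2, 1046).
General: x = 2 + 4t, y = 1046 - 63t.
x ≥ 0 ⇒ t ≥ 0; y ≥ 0 ⇒ t ≤ 16. So t ∈ [0, 16]: 17 solutions.

17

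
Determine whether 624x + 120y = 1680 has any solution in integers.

yes

gcd(624, 120) = 24  (624 = 5×120 + 24, 120 = 5×24).
24 divides 1680, so integer solutions exist.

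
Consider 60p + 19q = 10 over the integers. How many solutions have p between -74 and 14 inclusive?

4

gcd(60, 19) = 1  (60 = 3×19 + 3, 19 = 6×3 + 1, 3 = 3×1).
Back-substituting, 60×(-6) + 19×(19) = 1.
Scale by 10: particular solution (-60, 190); reduce p mod 19: (16, -50).
General solution: p = 16 + 19t, q = -50 - 60t for integer t.
-74 ≤ 16 + 19t ≤ 14 gives t ∈ [-4, -1], which is 4 values.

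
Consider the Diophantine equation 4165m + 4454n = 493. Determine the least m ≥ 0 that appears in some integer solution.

137

gcd(4454, 4165) = 17  (4454 = 1×4165 + 289, 4165 = 14×289 + 119, 289 = 2×119 + 51, 119 = 2×51 + 17, 51 = 3×17).
17 divides 493, so solutions exist.
Back-substituting, 4165×(77) + 4454×(-72) = 17.
Scale by 493/17 = 29: (m₀, n₀) = (2233, -2088).
General solution: m = 2233 + 262t, n = -2088 - 245t for integer t.
m ≥ 0: smallest is 2233 mod 262 = 137 (at t = -8), with n = -128.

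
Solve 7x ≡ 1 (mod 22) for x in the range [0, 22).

19

gcd(22, 7) = 1.
By Bézout, 7·(-3) + 22·(1) = 1.
So 7·-3 ≡ 1 (mod 22), and -3 mod 22 = 19.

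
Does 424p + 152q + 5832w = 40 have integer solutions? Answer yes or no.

yes

gcd(424, 152) = 8  (424 = 2×152 + 120, 152 = 1×120 + 32, 120 = 3×32 + 24, 32 = 1×24 + 8, 24 = 3×8).
gcd(8, 5832) = 8.
8 divides 40, so integer solutions exist.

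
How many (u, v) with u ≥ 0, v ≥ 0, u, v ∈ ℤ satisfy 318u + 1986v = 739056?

gcd(1986, 318) = 6.
By Bézout, 318*(25) + 1986*(-4) = 6.
One solution: (107, 355).
General: u = 107 + 331t, v = 355 - 53t.
u ≥ 0 ⇒ t ≥ 0; v ≥ 0 ⇒ t ≤ 6. So t ∈ [0, 6]: 7 solutions.

7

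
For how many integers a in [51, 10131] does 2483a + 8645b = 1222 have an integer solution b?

15

gcd(8645, 2483) = 13  (8645 = 3×2483 + 1196, 2483 = 2×1196 + 91, 1196 = 13×91 + 13, 91 = 7×13).
Back-substituting, 2483×(-94) + 8645×(27) = 13.
Scale by 94: particular solution (-8836, 2538); reduce a mod 665: (474, -136).
General solution: a = 474 + 665t, b = -136 - 191t for integer t.
51 ≤ 474 + 665t ≤ 10131 gives t ∈ [0, 14], which is 15 values.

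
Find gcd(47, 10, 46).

1

gcd(47, 10) = 1  (47 = 4·10 + 7, 10 = 1·7 + 3, 7 = 2·3 + 1, 3 = 3·1).
gcd(1, 46) = 1.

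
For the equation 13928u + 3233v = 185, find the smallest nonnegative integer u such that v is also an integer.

gcd(13928, 3233):
  13928 = 4*3233 + 996
  3233 = 3*996 + 245
  996 = 4*245 + 16
  245 = 15*16 + 5
  16 = 3*5 + 1
  5 = 5*1
so gcd(13928, 3233) = 1.
1 divides 185, so solutions exist.
Back-substitute for Bézout coefficients:
  1 = 16 - 3*5
  ... = 13928*(607) + 3233*(-2615)
Scale by 185/1 = 185: (u₀, v₀) = (112295, -483775).
General solution: u = 112295 + 3233t, v = -483775 - 13928t for integer t.
u ≥ 0: smallest is 112295 mod 3233 = 2373 (at t = -34), with v = -10223.

2373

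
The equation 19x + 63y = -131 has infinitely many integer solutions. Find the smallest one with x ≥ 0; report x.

gcd(63, 19) = 1  (63 = 3·19 + 6, 19 = 3·6 + 1, 6 = 6·1).
1 divides -131, so solutions exist.
Back-substituting, 19·(10) + 63·(-3) = 1.
Scale by -131/1 = -131: (x₀, y₀) = (-1310, 393).
General solution: x = -1310 + 63t, y = 393 - 19t for integer t.
x ≥ 0: smallest is -1310 mod 63 = 13 (at t = 21), with y = -6.

13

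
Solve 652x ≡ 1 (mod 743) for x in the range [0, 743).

gcd(743, 652):
  743 = 1·652 + 91
  652 = 7·91 + 15
  91 = 6·15 + 1
  15 = 15·1
so gcd(743, 652) = 1.
Back-substitute for Bézout coefficients:
  1 = 91 - 6·15
  ... = 652·(-49) + 743·(43)
So 652·-49 ≡ 1 (mod 743), and -49 mod 743 = 694.

694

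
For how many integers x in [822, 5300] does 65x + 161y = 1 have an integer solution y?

gcd(161, 65) = 1.
By Bézout, 65*(-52) + 161*(21) = 1.
Particular solution: (109, -44).
General solution: x = 109 + 161t, y = -44 - 65t for integer t.
822 ≤ 109 + 161t ≤ 5300 gives t ∈ [5, 32], which is 28 values.

28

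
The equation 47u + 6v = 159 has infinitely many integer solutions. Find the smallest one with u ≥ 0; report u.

3

gcd(47, 6) = 1  (47 = 7*6 + 5, 6 = 1*5 + 1, 5 = 5*1).
1 divides 159, so solutions exist.
Back-substituting, 47*(-1) + 6*(8) = 1.
Scale by 159/1 = 159: (u₀, v₀) = (-159, 1272).
General solution: u = -159 + 6t, v = 1272 - 47t for integer t.
u ≥ 0: smallest is -159 mod 6 = 3 (at t = 27), with v = 3.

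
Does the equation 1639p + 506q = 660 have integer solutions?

gcd(1639, 506) = 11  (1639 = 3*506 + 121, 506 = 4*121 + 22, 121 = 5*22 + 11, 22 = 2*11).
11 divides 660, so integer solutions exist.

yes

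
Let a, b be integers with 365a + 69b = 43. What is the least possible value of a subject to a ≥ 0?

47

gcd(365, 69):
  365 = 5×69 + 20
  69 = 3×20 + 9
  20 = 2×9 + 2
  9 = 4×2 + 1
  2 = 2×1
so gcd(365, 69) = 1.
1 divides 43, so solutions exist.
Back-substitute for Bézout coefficients:
  1 = 9 - 4×2
  ... = 365×(-31) + 69×(164)
Scale by 43/1 = 43: (a₀, b₀) = (-1333, 7052).
General solution: a = -1333 + 69t, b = 7052 - 365t for integer t.
a ≥ 0: smallest is -1333 mod 69 = 47 (at t = 20), with b = -248.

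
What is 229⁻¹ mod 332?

29

gcd(332, 229) = 1.
By Bézout, 229*(29) + 332*(-20) = 1.
So 229*29 ≡ 1 (mod 332), and 29 mod 332 = 29.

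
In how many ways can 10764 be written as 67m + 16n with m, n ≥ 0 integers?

10

gcd(67, 16) = 1.
By Bézout, 67·(-5) + 16·(21) = 1.
One solution: (4, 656).
General: m = 4 + 16t, n = 656 - 67t.
m ≥ 0 ⇒ t ≥ 0; n ≥ 0 ⇒ t ≤ 9. So t ∈ [0, 9]: 10 solutions.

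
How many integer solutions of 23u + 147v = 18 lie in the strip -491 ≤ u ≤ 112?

gcd(147, 23):
  147 = 6*23 + 9
  23 = 2*9 + 5
  9 = 1*5 + 4
  5 = 1*4 + 1
  4 = 4*1
so gcd(147, 23) = 1.
Back-substitute for Bézout coefficients:
  1 = 5 - 1*4
  ... = 23*(32) + 147*(-5)
Scale by 18: particular solution (576, -90); reduce u mod 147: (135, -21).
General solution: u = 135 + 147t, v = -21 - 23t for integer t.
-491 ≤ 135 + 147t ≤ 112 gives t ∈ [-4, -1], which is 4 values.

4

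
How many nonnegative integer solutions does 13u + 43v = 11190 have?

gcd(43, 13) = 1  (43 = 3*13 + 4, 13 = 3*4 + 1, 4 = 4*1).
Back-substituting, 13*(10) + 43*(-3) = 1.
Scale by 11190: one solution is (111900, -33570). Reduce u mod 43: (14, 256).
General: u = 14 + 43t, v = 256 - 13t.
u ≥ 0 ⇒ t ≥ 0; v ≥ 0 ⇒ t ≤ 19. So t ∈ [0, 19]: 20 solutions.

20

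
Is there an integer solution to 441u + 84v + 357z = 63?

gcd(441, 84) = 21  (441 = 5*84 + 21, 84 = 4*21).
gcd(21, 357) = 21.
21 divides 63, so integer solutions exist.

yes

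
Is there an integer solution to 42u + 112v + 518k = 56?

gcd(112, 42) = 14  (112 = 2·42 + 28, 42 = 1·28 + 14, 28 = 2·14).
gcd(14, 518) = 14.
14 divides 56, so integer solutions exist.

yes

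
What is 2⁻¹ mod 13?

7

gcd(13, 2) = 1  (13 = 6×2 + 1, 2 = 2×1).
Back-substituting, 2×(-6) + 13×(1) = 1.
So 2×-6 ≡ 1 (mod 13), and -6 mod 13 = 7.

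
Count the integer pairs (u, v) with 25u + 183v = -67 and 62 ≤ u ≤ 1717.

9

gcd(183, 25) = 1  (183 = 7*25 + 8, 25 = 3*8 + 1, 8 = 8*1).
Back-substituting, 25*(22) + 183*(-3) = 1.
Scale by -67: particular solution (-1474, 201); reduce u mod 183: (173, -24).
General solution: u = 173 + 183t, v = -24 - 25t for integer t.
62 ≤ 173 + 183t ≤ 1717 gives t ∈ [0, 8], which is 9 values.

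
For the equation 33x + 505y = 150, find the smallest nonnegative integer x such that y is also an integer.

280

gcd(505, 33) = 1.
1 divides 150, so solutions exist.
By Bézout, 33·(-153) + 505·(10) = 1.
Scale by 150/1 = 150: (x₀, y₀) = (-22950, 1500).
General solution: x = -22950 + 505t, y = 1500 - 33t for integer t.
x ≥ 0: smallest is -22950 mod 505 = 280 (at t = 46), with y = -18.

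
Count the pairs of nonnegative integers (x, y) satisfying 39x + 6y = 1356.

18

gcd(39, 6):
  39 = 6*6 + 3
  6 = 2*3
so gcd(39, 6) = 3.
Back-substitute for Bézout coefficients:
  3 = 39 - 6*6
  ... = 39*(1) + 6*(-6)
Scale by 452: one solution is (452, -2712). Reduce x mod 2: (0, 226).
General: x = 0 + 2t, y = 226 - 13t.
x ≥ 0 ⇒ t ≥ 0; y ≥ 0 ⇒ t ≤ 17. So t ∈ [0, 17]: 18 solutions.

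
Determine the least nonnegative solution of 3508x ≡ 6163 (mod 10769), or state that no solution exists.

gcd(10769, 3508):
  10769 = 3·3508 + 245
  3508 = 14·245 + 78
  245 = 3·78 + 11
  78 = 7·11 + 1
  11 = 11·1
so gcd(10769, 3508) = 1.
1 divides 6163, so solutions exist.
Back-substitute for Bézout coefficients:
  1 = 78 - 7·11
  ... = 3508·(967) + 10769·(-315)
So 3508·(967) ≡ 1 (mod 10769); multiply by 6163: x ≡ 5959621 (mod 10769).
Smallest nonnegative: x = 5959621 mod 10769 = 4364.

4364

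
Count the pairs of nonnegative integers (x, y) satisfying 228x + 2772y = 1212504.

gcd(2772, 228):
  2772 = 12*228 + 36
  228 = 6*36 + 12
  36 = 3*12
so gcd(2772, 228) = 12.
Back-substitute for Bézout coefficients:
  12 = 228 - 6*36
  ... = 228*(73) + 2772*(-6)
Scale by 101042: one solution is (7376066, -606252). Reduce x mod 231: (5, 437).
General: x = 5 + 231t, y = 437 - 19t.
x ≥ 0 ⇒ t ≥ 0; y ≥ 0 ⇒ t ≤ 23. So t ∈ [0, 23]: 24 solutions.

24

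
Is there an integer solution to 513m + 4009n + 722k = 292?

no

gcd(4009, 513):
  4009 = 7*513 + 418
  513 = 1*418 + 95
  418 = 4*95 + 38
  95 = 2*38 + 19
  38 = 2*19
so gcd(4009, 513) = 19.
gcd(19, 722) = 19.
19 does not divide 292 (remainder 7), so no integer solutions.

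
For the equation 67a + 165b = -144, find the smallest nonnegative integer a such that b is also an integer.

153

gcd(165, 67):
  165 = 2×67 + 31
  67 = 2×31 + 5
  31 = 6×5 + 1
  5 = 5×1
so gcd(165, 67) = 1.
1 divides -144, so solutions exist.
Back-substitute for Bézout coefficients:
  1 = 31 - 6×5
  ... = 67×(-32) + 165×(13)
Scale by -144/1 = -144: (a₀, b₀) = (4608, -1872).
General solution: a = 4608 + 165t, b = -1872 - 67t for integer t.
a ≥ 0: smallest is 4608 mod 165 = 153 (at t = -27), with b = -63.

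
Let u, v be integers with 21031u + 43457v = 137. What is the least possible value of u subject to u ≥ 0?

29968

gcd(43457, 21031) = 1  (43457 = 2*21031 + 1395, 21031 = 15*1395 + 106, 1395 = 13*106 + 17, 106 = 6*17 + 4, 17 = 4*4 + 1, 4 = 4*1).
1 divides 137, so solutions exist.
Back-substituting, 21031*(-10249) + 43457*(4960) = 1.
Scale by 137/1 = 137: (u₀, v₀) = (-1404113, 679520).
General solution: u = -1404113 + 43457t, v = 679520 - 21031t for integer t.
u ≥ 0: smallest is -1404113 mod 43457 = 29968 (at t = 33), with v = -14503.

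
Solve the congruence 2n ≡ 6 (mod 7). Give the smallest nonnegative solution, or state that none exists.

3

gcd(7, 2) = 1.
1 divides 6, so solutions exist.
By Bézout, 2×(-3) + 7×(1) = 1.
So 2×(-3) ≡ 1 (mod 7); multiply by 6: n ≡ -18 (mod 7).
Smallest nonnegative: n = -18 mod 7 = 3.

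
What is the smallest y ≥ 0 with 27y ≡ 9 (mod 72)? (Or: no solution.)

gcd(72, 27) = 9  (72 = 2*27 + 18, 27 = 1*18 + 9, 18 = 2*9).
9 divides 9, so solutions exist.
Back-substituting, 27*(3) + 72*(-1) = 9.
So 27*(3) ≡ 9 (mod 72); multiply by 1: y ≡ 3 (mod 8).
Smallest nonnegative: y = 3 mod 8 = 3.

3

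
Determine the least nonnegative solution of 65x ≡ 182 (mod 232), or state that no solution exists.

gcd(232, 65) = 1.
1 divides 182, so solutions exist.
By Bézout, 65×(25) + 232×(-7) = 1.
So 65×(25) ≡ 1 (mod 232); multiply by 182: x ≡ 4550 (mod 232).
Smallest nonnegative: x = 4550 mod 232 = 142.

142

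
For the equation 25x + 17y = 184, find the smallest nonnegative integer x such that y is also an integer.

gcd(25, 17):
  25 = 1×17 + 8
  17 = 2×8 + 1
  8 = 8×1
so gcd(25, 17) = 1.
1 divides 184, so solutions exist.
Back-substitute for Bézout coefficients:
  1 = 17 - 2×8
  ... = 25×(-2) + 17×(3)
Scale by 184/1 = 184: (x₀, y₀) = (-368, 552).
General solution: x = -368 + 17t, y = 552 - 25t for integer t.
x ≥ 0: smallest is -368 mod 17 = 6 (at t = 22), with y = 2.

6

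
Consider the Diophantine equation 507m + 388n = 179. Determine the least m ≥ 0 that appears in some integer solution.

gcd(507, 388) = 1.
1 divides 179, so solutions exist.
By Bézout, 507*(75) + 388*(-98) = 1.
Scale by 179/1 = 179: (m₀, n₀) = (13425, -17542).
General solution: m = 13425 + 388t, n = -17542 - 507t for integer t.
m ≥ 0: smallest is 13425 mod 388 = 233 (at t = -34), with n = -304.

233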